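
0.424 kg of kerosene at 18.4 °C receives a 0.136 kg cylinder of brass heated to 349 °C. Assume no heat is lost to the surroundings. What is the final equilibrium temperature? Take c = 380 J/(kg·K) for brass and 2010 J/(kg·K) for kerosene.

T_f ≈ 37.3 °C

With ΣQ=0 the equilibrium temperature is the m·c-weighted mean:
T_f = (51.68*349 + 852.24*18.4) / (51.68 + 852.24)
    = 33718 / 903.92 ≈ 37.30 °C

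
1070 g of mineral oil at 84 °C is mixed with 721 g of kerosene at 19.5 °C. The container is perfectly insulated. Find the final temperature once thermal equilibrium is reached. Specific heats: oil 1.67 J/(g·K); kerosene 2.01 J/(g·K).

Conservation of energy gives ΣQ = 0:
1070*1.67*(T − 84) + 721*2.01*(T − 19.5) = 0
(1786.9 + 1449.2) T = 1786.9*84 + 1449.2*19.5
T = 178359/3236.1 ≈ 55.12 °C

T_f ≈ 55.1 °C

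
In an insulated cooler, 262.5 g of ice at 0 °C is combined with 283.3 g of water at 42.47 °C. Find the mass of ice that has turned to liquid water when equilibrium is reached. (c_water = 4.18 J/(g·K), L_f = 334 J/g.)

m_melted ≈ 151 g

Heat available from the water dropping to 0 °C: 283.3×4.18×42.47 = 50293 J.
Melting all 262.5 g of ice would need 262.5×334 = 87675 J.
Since 50293 < 87675 J, not all the ice melts; equilibrium is at 0 °C.
Mass melted = 50293/334 ≈ 150.6 g.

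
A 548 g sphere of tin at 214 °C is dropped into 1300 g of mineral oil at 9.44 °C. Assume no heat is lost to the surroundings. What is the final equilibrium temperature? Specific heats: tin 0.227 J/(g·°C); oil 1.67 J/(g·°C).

T_f ≈ 20.5 °C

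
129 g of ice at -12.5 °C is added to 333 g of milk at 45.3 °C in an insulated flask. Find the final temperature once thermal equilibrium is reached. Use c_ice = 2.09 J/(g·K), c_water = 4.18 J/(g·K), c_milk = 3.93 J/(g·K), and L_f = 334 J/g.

T_f ≈ 6.9 °C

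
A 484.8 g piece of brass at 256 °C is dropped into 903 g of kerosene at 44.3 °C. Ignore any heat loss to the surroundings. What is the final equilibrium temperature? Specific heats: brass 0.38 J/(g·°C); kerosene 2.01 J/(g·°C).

T_f is the heat-capacity-weighted average of the initial temperatures:
T_f = (184.22·256 + 1815·44.3) / (184.22 + 1815)
    = 127567 / 1999.3 ≈ 63.81 °C

T_f ≈ 63.8 °C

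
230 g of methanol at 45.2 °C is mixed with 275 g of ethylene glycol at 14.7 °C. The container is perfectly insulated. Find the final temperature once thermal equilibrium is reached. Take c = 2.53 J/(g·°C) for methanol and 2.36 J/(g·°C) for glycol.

Let T be the final temperature. ΣQ_i = 0:
230×2.53×(T − 45.2) + 275×2.36×(T − 14.7) = 0
581.9(T − 45.2) + 649(T − 14.7) = 0
(581.9 + 649) T = 581.9×45.2 + 649×14.7
T = 35842/1230.9 ≈ 29.12 °C

T_f ≈ 29.1 °C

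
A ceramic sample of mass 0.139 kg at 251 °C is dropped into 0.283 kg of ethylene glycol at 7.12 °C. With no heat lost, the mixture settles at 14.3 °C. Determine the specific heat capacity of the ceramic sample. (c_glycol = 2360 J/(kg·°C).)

Heat lost by the ceramic sample = heat gained by the glycol:
0.139×c×(251 − 14.3) = 0.283×2360×(14.3 − 7.12)
32.9 c = 4795.4  ⇒  c ≈ 145.8 J/(kg·°C)

c ≈ 146 J/(kg·°C)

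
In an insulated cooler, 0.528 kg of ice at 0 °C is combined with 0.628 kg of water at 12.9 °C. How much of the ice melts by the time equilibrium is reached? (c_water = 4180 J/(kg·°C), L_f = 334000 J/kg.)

m_melted ≈ 0.101 kg

Heat available from the water dropping to 0 °C: 0.628·4180·12.9 = 33863 J.
To melt every bit of ice: 0.528·334000 = 176352 J.
Since 33863 < 176352 J, not all the ice melts; equilibrium is at 0 °C.
Mass melted = 33863/334000 ≈ 0.1014 kg.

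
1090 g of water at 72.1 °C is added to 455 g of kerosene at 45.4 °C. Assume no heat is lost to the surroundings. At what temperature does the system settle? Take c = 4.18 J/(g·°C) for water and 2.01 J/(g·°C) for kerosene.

T_f ≈ 67.6 °C

T_f is the heat-capacity-weighted average of the initial temperatures:
T_f = (4556.2·72.1 + 914.55·45.4) / (4556.2 + 914.55)
    = 370023 / 5470.8 ≈ 67.64 °C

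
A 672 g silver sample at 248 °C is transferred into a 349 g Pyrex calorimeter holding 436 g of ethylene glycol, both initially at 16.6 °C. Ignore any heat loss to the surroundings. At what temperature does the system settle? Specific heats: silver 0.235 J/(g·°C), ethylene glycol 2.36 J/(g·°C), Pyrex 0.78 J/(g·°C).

Conservation of energy gives ΣQ = 0:
672×0.235×(T − 248) + 436×2.36×(T − 16.6) + 349×0.78×(T − 16.6) = 0
157.92(T − 248) + 1029(T − 16.6) + 272.22(T − 16.6) = 0
1459.1 T = 60764
T = 60764/1459.1 ≈ 41.64 °C

T_f ≈ 41.6 °C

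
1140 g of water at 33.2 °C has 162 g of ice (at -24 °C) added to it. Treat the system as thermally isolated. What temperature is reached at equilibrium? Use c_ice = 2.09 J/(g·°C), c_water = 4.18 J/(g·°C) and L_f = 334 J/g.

T_f ≈ 17.6 °C

Energy balance with sensible and latent terms:
warm ice to 0 °C: 162×2.09×(0 − (-24)) = 8125.9; latent heat to melt: 162×334 = 54108; warm the meltwater: 677.16 T; water cools: 1140×4.18×(T − 33.2) = 4765.2(T − 33.2)
5442.4 T = 158205 − 62234 = 95971
T ≈ 17.63 °C. Since T > 0 °C, the all-ice-melts assumption holds.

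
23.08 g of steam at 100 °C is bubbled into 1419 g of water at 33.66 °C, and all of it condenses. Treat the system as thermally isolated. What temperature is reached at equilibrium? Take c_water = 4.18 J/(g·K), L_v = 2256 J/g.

T_f ≈ 43.4 °C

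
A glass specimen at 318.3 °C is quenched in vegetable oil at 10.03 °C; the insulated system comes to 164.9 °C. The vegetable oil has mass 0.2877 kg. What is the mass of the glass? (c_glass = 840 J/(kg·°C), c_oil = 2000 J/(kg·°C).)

m ≈ 0.692 kg

Energy conservation, ΣQ = 0:
m·840·(164.9 − 318.3) + 0.2877·2000·(164.9 − 10.03) = 0
-128856 m = -89112
m = -89112/-128856 ≈ 0.6916 kg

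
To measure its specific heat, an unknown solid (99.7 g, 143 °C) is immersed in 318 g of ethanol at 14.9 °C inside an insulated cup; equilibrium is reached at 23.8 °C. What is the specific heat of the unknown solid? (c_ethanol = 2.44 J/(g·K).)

c ≈ 0.581 J/(g·K)

Taking heat into each body as positive, Σ m c ΔT = 0:
99.7·c·(23.8 − 143) + 318·2.44·(23.8 − 14.9) = 0
-11884 c = -6905.7
c = -6905.7/-11884 ≈ 0.5811 J/(g·K)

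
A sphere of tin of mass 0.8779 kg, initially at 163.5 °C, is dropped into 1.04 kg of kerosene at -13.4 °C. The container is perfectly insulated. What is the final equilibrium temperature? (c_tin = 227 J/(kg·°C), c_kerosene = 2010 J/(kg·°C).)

T_f ≈ 2.0 °C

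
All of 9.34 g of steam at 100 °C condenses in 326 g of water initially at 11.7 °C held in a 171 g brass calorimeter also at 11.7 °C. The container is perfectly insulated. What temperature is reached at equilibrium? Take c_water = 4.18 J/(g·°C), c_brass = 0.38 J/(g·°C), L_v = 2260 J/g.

Conservation of energy gives ΣQ = 0:
condense steam: −9.34·2260 = −21108
  condensed water 100 °C→T: 39.04(T − 100)
  water warms: 326·4.18·(T − 11.7) = 1362.7(T − 11.7)
  brass cup: 171·0.38·(T − 11.7) = 64.98(T − 11.7)
1466.7 T = 21108 + 3904.1 + 16704 = 41716
T ≈ 28.44 °C — below 100 °C, confirming all the steam condensed.

T_f ≈ 28.4 °C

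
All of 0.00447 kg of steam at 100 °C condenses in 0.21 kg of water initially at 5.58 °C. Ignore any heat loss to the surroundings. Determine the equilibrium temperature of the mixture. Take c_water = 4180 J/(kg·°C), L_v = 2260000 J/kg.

T_f ≈ 18.8 °C

Energy balance with sensible and latent terms:
latent heat released on condensation: 0.00447·2260000 = 10102
  condensed water 100 °C→T: 18.68(T − 100)
  original water: 877.8(T − 5.58)
896.48 T = 10102 + 1868.5 + 4898.1 = 16869
T ≈ 18.82 °C, under the boiling point, so the assumption holds.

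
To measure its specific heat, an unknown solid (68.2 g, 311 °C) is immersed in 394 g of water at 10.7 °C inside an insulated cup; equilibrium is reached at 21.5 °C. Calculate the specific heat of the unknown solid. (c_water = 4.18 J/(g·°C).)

Conservation of energy gives ΣQ = 0:
68.2·c·(21.5 − 311) + 394·4.18·(21.5 − 10.7) = 0
-19744 c = -17787
c = -17787/-19744 ≈ 0.9009 J/(g·°C)

c ≈ 0.901 J/(g·°C)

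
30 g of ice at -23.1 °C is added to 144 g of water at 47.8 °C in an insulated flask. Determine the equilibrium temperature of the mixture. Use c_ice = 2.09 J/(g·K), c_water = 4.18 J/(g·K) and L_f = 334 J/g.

T_f ≈ 23.8 °C

Let T be the final temperature. ΣQ_i = 0:
warm ice to 0 °C: 30·2.09·(0 − (-23.1)) = 1448.4
  melt ice: 30·334 = 10020
  meltwater 0→T: 30·4.18·T = 125.4 T
  water: 601.92(T − 47.8)
727.32 T = 28772 − 11468 = 17303
T ≈ 23.79 °C (positive, so assuming full melt was valid).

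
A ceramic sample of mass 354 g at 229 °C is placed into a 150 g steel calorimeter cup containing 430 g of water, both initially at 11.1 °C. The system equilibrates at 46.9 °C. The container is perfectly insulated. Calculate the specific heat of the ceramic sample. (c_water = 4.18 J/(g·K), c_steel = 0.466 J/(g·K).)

c ≈ 1.04 J/(g·K)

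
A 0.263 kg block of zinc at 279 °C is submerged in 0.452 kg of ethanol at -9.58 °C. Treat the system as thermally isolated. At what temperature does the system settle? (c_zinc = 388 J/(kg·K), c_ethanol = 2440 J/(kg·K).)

T_f ≈ 14.9 °C

T_f is the heat-capacity-weighted average of the initial temperatures:
T_f = (102.04·279 + 1102.9·(-9.58)) / (102.04 + 1102.9)
    = 17905 / 1204.9 ≈ 14.86 °C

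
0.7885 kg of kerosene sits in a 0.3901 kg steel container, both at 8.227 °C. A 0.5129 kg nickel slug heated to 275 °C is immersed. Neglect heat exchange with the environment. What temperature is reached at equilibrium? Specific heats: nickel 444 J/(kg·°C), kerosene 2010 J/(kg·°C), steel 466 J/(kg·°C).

T_f ≈ 38.7 °C

Taking heat into each body as positive, Σ m c ΔT = 0:
0.5129·444·(T − 275) + 0.7885·2010·(T − 8.227) + 0.3901·466·(T − 8.227) = 0
227.73(T − 275) + 1584.9(T − 8.227) + 181.79(T − 8.227) = 0
1994.4 T = 77159
T = 77159 / 1994.4 = 38.7 °C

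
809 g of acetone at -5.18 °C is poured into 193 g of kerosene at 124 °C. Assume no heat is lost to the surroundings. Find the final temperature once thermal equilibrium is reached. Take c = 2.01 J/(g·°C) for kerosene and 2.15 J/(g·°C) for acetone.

Setting the total heat transfer to zero:
193*2.01*(T − 124) + 809*2.15*(T − (-5.18)) = 0
2127.3 T = 39093
T ≈ 18.38 °C

T_f ≈ 18.4 °C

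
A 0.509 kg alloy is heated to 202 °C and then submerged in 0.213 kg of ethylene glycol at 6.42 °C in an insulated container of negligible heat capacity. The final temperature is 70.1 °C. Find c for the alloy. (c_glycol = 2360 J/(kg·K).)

c ≈ 477 J/(kg·K)

Heat lost by the alloy = heat gained by the glycol:
0.509·c·(202 − 70.1) = 0.213·2360·(70.1 − 6.42)
67.14 c = 32011  ⇒  c ≈ 476.8 J/(kg·K)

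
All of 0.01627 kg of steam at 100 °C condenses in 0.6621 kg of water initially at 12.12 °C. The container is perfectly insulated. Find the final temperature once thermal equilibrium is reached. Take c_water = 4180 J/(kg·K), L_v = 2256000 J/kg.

Heat gained plus heat lost sum to zero:
latent heat released on condensation: 0.01627×2256000 = 36705
  condensed water 100 °C→T: 68.01(T − 100)
  original water: 2767.6(T − 12.12)
2835.6 T = 36705 + 6800.9 + 33543 = 77049
T ≈ 27.17 °C — below 100 °C, confirming all the steam condensed.

T_f ≈ 27.2 °C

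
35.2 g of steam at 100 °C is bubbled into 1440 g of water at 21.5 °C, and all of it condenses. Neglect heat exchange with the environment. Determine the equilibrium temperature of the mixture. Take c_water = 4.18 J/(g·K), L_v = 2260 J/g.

Setting the total heat transfer to zero:
latent heat released on condensation: 35.2·2260 = 79552
  condensate cools 100→T: 35.2·4.18·(T − 100) = 147.14(T − 100)
  original water: 6019.2(T − 21.5)
6166.3 T = 79552 + 14714 + 129413 = 223678
T ≈ 36.27 °C — below 100 °C, confirming all the steam condensed.

T_f ≈ 36.3 °C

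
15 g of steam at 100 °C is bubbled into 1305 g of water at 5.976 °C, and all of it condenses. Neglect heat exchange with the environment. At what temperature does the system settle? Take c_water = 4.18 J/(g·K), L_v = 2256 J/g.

T_f ≈ 13.2 °C

Energy balance with sensible and latent terms:
latent heat released on condensation: 15×2256 = 33840
  condensed water 100 °C→T: 62.7(T − 100)
  original water: 5454.9(T − 5.976)
5517.6 T = 33840 + 6270 + 32598 = 72708
T ≈ 13.18 °C — below 100 °C, confirming all the steam condensed.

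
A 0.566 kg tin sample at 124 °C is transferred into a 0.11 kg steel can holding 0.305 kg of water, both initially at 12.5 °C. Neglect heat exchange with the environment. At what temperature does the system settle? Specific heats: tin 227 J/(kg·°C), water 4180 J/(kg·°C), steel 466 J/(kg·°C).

T_f ≈ 22.3 °C

Heat gained plus heat lost sum to zero:
0.566·227·(T − 124) + 0.305·4180·(T − 12.5) + 0.11·466·(T − 12.5) = 0
128.48(T − 124) + 1274.9(T − 12.5) + 51.26(T − 12.5) = 0
(128.48 + 1274.9 + 51.26) T = 128.48·124 + 1274.9·12.5 + 51.26·12.5
T = 32509/1454.6 ≈ 22.35 °C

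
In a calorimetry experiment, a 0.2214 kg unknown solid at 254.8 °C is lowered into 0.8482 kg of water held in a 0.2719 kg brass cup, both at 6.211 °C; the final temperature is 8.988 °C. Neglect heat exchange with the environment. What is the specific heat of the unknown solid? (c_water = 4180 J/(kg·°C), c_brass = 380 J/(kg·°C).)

c ≈ 186 J/(kg·°C)

Taking heat into each body as positive, Σ m c ΔT = 0:
0.2214·c·(8.988 − 254.8) + 0.8482·4180·(8.988 − 6.211) + 0.2719·380·(8.988 − 6.211) = 0
-54.42 c = -10133
c = -10133/-54.42 ≈ 186.2 J/(kg·°C)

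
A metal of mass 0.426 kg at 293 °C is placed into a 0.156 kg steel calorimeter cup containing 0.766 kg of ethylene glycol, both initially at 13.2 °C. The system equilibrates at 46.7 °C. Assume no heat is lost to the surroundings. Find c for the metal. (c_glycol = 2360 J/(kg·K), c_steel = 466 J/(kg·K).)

Net heat exchanged in the isolated system is zero:
0.426×c×(46.7 − 293) + 0.766×2360×(46.7 − 13.2) + 0.156×466×(46.7 − 13.2) = 0
-104.92 c = -62995
c = -62995/-104.92 ≈ 600.4 J/(kg·K)

c ≈ 600 J/(kg·K)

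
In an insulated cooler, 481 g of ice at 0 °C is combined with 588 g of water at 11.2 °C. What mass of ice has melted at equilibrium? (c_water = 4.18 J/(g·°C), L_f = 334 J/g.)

m_melted ≈ 82.4 g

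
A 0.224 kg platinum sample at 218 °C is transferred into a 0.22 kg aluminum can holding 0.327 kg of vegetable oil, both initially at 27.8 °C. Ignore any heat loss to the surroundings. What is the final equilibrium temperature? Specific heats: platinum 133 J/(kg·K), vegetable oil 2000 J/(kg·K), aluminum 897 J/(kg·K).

T_f ≈ 34.2 °C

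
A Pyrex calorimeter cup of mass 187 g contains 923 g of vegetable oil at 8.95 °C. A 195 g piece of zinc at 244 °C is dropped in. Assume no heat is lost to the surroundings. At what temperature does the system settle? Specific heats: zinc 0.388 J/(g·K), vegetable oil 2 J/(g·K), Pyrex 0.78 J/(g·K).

T_f ≈ 17.6 °C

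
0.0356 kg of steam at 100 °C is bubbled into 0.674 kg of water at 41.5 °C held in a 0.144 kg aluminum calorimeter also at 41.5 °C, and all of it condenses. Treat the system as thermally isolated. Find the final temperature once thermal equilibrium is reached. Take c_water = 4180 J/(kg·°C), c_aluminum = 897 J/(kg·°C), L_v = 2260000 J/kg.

T_f ≈ 70.3 °C

Net heat exchanged in the isolated system is zero:
latent heat released on condensation: 0.0356·2260000 = 80456
  condensed water 100 °C→T: 148.81(T − 100)
  original water: 2817.3(T − 41.5)
  cup: 129.17(T − 41.5)
3095.3 T = 80456 + 14881 + 122279 = 217616
T ≈ 70.31 °C — below 100 °C, confirming all the steam condensed.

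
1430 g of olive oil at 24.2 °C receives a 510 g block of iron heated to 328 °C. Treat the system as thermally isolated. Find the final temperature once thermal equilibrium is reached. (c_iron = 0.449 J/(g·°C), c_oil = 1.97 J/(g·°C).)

T_f ≈ 47.0 °C

Heat gained plus heat lost sum to zero:
510×0.449×(T − 328) + 1430×1.97×(T − 24.2) = 0
228.99(T − 328) + 2817.1(T − 24.2) = 0
(228.99 + 2817.1) T = 228.99×328 + 2817.1×24.2
T ≈ 47.04 °C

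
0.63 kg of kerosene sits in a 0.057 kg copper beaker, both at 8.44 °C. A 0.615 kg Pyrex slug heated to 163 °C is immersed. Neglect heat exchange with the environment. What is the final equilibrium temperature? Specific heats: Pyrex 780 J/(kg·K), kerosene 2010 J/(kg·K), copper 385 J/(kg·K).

Net heat exchanged in the isolated system is zero:
0.615*780*(T − 163) + 0.63*2010*(T − 8.44) + 0.057*385*(T − 8.44) = 0
(479.7 + 1266.3 + 21.95) T = 479.7*163 + 1266.3*8.44 + 21.95*8.44
T = 89064 / 1767.9 = 50.4 °C

T_f ≈ 50.4 °C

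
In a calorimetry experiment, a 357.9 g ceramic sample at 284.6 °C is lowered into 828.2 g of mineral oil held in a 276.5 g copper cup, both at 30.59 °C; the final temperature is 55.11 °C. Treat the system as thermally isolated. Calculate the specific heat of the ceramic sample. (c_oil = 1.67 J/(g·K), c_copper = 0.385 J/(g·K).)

c ≈ 0.445 J/(g·K)

Heat gained plus heat lost sum to zero:
357.9×c×(55.11 − 284.6) + 828.2×1.67×(55.11 − 30.59) + 276.5×0.385×(55.11 − 30.59) = 0
-82134 c = -36524
c = -36524/-82134 ≈ 0.4447 J/(g·K)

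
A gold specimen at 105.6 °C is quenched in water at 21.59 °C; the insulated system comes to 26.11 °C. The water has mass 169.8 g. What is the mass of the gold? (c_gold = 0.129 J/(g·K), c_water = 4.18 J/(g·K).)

m ≈ 313 g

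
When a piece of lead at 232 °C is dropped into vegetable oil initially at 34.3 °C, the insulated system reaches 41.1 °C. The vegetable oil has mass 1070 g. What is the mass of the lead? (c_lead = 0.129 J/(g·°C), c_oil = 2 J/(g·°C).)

|Q_lead| = |Q_oil|:
m·0.129·(232 − 41.1) = 1070·2·(41.1 − 34.3)
24.63 m = 14552  ⇒  m ≈ 590.9 g

m ≈ 591 g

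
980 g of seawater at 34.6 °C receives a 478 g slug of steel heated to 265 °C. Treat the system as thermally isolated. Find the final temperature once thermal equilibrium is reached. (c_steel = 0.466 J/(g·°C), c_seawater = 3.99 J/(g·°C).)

T_f ≈ 47.0 °C

Taking heat into each body as positive, Σ m c ΔT = 0:
478·0.466·(T − 265) + 980·3.99·(T − 34.6) = 0
222.75(T − 265) + 3910.2(T − 34.6) = 0
4132.9 T = 194321
T = 194321/4132.9 ≈ 47.02 °C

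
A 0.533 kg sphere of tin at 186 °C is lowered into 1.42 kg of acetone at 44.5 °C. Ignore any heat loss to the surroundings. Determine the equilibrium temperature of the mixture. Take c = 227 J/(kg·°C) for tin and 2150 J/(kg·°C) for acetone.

T_f ≈ 49.9 °C

|Q_tin| = |Q_acetone|:
0.533×227×(186 − T) = 1.42×2150×(T − 44.5)
120.99(186 − T) = 3053(T − 44.5)
3174 T = 158363  ⇒  T ≈ 49.89 °C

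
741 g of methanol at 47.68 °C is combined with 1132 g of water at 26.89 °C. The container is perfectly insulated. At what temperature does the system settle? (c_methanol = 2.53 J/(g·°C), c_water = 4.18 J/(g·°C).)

T_f ≈ 32.8 °C

Heat lost by the methanol equals heat gained by the water:
741·2.53·(47.68 − T) = 1132·4.18·(T − 26.89)
1874.7(47.68 − T) = 4731.8(T − 26.89)
6606.5 T = 216624  ⇒  T ≈ 32.79 °C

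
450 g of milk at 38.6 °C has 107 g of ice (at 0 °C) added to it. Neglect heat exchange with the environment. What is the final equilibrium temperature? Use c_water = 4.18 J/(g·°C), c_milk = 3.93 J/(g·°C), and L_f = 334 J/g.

T_f ≈ 14.7 °C

Net heat exchanged in the isolated system is zero:
melt ice: 107·334 = 35738; warm the meltwater: 447.26 T; milk cools: 450·3.93·(T − 38.6) = 1768.5(T − 38.6)
2215.8 T = 68264 − 35738 = 32526
T ≈ 14.68 °C (positive, so assuming full melt was valid).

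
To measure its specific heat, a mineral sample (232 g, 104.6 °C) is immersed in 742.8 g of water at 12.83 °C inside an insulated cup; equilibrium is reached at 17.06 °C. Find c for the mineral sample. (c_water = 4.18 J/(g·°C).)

Setting the total heat transfer to zero:
232×c×(17.06 − 104.6) + 742.8×4.18×(17.06 − 12.83) = 0
-20309 c = -13134
c = -13134/-20309 ≈ 0.6467 J/(g·°C)

c ≈ 0.647 J/(g·°C)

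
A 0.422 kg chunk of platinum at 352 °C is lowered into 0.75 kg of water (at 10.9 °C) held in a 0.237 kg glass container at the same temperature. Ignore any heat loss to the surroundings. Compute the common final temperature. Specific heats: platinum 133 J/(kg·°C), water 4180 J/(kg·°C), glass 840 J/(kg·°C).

Energy conservation, ΣQ = 0:
0.422×133×(T − 352) + 0.75×4180×(T − 10.9) + 0.237×840×(T − 10.9) = 0
56.13(T − 352) + 3135(T − 10.9) + 199.08(T − 10.9) = 0
(56.13 + 3135 + 199.08) T = 56.13×352 + 3135×10.9 + 199.08×10.9
T = 56098/3390.2 ≈ 16.55 °C

T_f ≈ 16.5 °C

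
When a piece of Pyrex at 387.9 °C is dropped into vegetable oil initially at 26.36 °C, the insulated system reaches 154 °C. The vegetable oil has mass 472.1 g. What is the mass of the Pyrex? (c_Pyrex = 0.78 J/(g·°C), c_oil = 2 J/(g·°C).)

Heat lost by the Pyrex = heat gained by the oil:
m×0.78×(387.9 − 154) = 472.1×2×(154 − 26.36)
182.44 m = 120518  ⇒  m ≈ 660.6 g

m ≈ 661 g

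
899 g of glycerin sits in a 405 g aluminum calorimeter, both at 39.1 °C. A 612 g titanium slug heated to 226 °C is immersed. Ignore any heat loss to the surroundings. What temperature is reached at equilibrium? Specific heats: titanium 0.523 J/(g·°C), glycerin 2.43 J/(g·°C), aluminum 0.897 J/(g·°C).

T_f ≈ 60.0 °C

Conservation of energy gives ΣQ = 0:
612×0.523×(T − 226) + 899×2.43×(T − 39.1) + 405×0.897×(T − 39.1) = 0
320.08(T − 226) + 2184.6(T − 39.1) + 363.29(T − 39.1) = 0
(320.08 + 2184.6 + 363.29) T = 320.08×226 + 2184.6×39.1 + 363.29×39.1
T = 171958 / 2867.9 = 60 °C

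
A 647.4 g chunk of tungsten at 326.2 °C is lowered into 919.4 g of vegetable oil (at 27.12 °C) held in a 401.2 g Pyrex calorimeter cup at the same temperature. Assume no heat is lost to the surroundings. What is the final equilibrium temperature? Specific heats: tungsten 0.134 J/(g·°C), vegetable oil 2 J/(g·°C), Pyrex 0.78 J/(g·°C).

Conservation of energy gives ΣQ = 0:
647.4*0.134*(T − 326.2) + 919.4*2*(T − 27.12) + 401.2*0.78*(T − 27.12) = 0
86.75(T − 326.2) + 1838.8(T − 27.12) + 312.94(T − 27.12) = 0
2238.5 T = 86653
T ≈ 38.71 °C

T_f ≈ 38.7 °C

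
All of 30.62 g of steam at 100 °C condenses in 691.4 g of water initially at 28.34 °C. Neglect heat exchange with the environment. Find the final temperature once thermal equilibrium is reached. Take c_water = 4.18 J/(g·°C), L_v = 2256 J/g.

Taking heat into each body as positive, Σ m c ΔT = 0:
latent heat released on condensation: 30.62·2256 = 69079; condensed water 100 °C→T: 127.99(T − 100); water warms: 691.4·4.18·(T − 28.34) = 2890.1(T − 28.34)
3018 T = 69079 + 12799 + 81904 = 163782
T ≈ 54.27 °C (< 100 °C, so full condensation is consistent).

T_f ≈ 54.3 °C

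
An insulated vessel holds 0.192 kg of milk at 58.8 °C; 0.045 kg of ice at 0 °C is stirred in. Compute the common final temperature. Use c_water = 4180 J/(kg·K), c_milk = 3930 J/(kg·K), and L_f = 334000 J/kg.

Setting the total heat transfer to zero:
melt ice: 0.045×334000 = 15030
  meltwater 0→T: 0.045×4180×T = 188.1 T
  milk cools: 0.192×3930×(T − 58.8) = 754.56(T − 58.8)
942.66 T = 44368 − 15030 = 29338
T ≈ 31.12 °C. Since T > 0 °C, the all-ice-melts assumption holds.

T_f ≈ 31.1 °C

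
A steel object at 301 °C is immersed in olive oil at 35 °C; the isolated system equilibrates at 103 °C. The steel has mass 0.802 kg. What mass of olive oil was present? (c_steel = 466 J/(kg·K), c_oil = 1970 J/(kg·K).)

m ≈ 0.552 kg

Let T be the final temperature. ΣQ_i = 0:
0.802×466×(103 − 301) + m×1970×(103 − 35) = 0
133960 m = 73999
m = 73999/133960 ≈ 0.5524 kg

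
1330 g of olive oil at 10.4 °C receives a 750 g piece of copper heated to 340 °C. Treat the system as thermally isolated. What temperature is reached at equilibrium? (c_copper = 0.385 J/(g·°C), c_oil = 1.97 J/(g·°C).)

Conservation of energy gives ΣQ = 0:
750×0.385×(T − 340) + 1330×1.97×(T − 10.4) = 0
288.75(T − 340) + 2620.1(T − 10.4) = 0
2908.8 T = 125424
T = 125424 / 2908.8 = 43.1 °C

T_f ≈ 43.1 °C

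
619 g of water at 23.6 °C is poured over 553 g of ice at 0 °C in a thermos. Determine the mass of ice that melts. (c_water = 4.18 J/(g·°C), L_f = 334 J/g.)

m_melted ≈ 183 g

Water can give up m c ΔT = 619·4.18·23.6 = 61063 J before reaching 0 °C.
Fully melting the ice requires m_ice L_f = 553·334 = 184702 J.
61063 J < 184702 J, so only part of the ice melts and the system sits at 0 °C.
m_melted·334 = 61063  ⇒  m_melted ≈ 182.8 g.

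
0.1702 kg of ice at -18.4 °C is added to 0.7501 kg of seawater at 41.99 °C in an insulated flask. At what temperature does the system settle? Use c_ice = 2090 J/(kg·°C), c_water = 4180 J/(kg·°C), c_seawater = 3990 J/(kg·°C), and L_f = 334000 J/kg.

Sum of m c ΔT and latent-heat terms is zero:
ice -18.4→0 °C: 0.1702×2090×18.4 = 6545.2
  latent heat to melt: 0.1702×334000 = 56847
  warm the meltwater: 711.44 T
  seawater cools: 0.7501×3990×(T − 41.99) = 2992.9(T − 41.99)
3704.3 T = 125672 − 63392 = 62280
T ≈ 16.81 °C — above 0 °C, consistent with complete melting.

T_f ≈ 16.8 °C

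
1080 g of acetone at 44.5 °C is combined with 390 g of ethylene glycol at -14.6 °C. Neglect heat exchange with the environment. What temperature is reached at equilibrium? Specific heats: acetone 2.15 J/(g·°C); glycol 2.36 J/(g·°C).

T_f ≈ 27.7 °C

|Q_acetone| = |Q_glycol|:
1080*2.15*(44.5 − T) = 390*2.36*(T − (-14.6))
2322(44.5 − T) = 920.4(T − (-14.6))
3242.4 T = 89891  ⇒  T ≈ 27.72 °C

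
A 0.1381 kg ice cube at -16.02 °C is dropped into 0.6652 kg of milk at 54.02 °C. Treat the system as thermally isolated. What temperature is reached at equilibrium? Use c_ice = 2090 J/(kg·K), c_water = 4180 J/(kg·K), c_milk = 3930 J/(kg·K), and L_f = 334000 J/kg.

Heat gained plus heat lost sum to zero:
warm ice to 0 °C: 0.1381×2090×(0 − (-16.02)) = 4623.8
  fusion: m_ice L_f = 0.1381×334000 = 46125
  meltwater 0→T: 0.1381×4180×T = 577.26 T
  milk cools: 0.6652×3930×(T − 54.02) = 2614.2(T − 54.02)
3191.5 T = 141221 − 50749 = 90472
T ≈ 28.35 °C (positive, so assuming full melt was valid).

T_f ≈ 28.3 °C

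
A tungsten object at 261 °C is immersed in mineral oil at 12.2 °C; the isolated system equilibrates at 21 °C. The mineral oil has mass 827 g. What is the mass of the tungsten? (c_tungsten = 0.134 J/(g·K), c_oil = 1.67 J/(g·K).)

Setting the total heat transfer to zero:
m·0.134·(21 − 261) + 827·1.67·(21 − 12.2) = 0
-32.16 m = -12154
m = -12154/-32.16 ≈ 377.9 g

m ≈ 378 g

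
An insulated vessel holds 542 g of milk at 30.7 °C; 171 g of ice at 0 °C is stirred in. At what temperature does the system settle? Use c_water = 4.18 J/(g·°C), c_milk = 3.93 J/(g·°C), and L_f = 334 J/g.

Taking heat into each body as positive, Σ m c ΔT = 0:
latent heat to melt: 171·334 = 57114
  meltwater 0→T: 171·4.18·T = 714.78 T
  milk cools: 542·3.93·(T − 30.7) = 2130.1(T − 30.7)
2844.8 T = 65393 − 57114 = 8278.8
T ≈ 2.91 °C (positive, so assuming full melt was valid).

T_f ≈ 2.9 °C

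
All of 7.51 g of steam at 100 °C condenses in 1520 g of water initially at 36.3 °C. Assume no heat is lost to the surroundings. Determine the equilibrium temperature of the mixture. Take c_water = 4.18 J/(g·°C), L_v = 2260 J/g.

T_f ≈ 39.3 °C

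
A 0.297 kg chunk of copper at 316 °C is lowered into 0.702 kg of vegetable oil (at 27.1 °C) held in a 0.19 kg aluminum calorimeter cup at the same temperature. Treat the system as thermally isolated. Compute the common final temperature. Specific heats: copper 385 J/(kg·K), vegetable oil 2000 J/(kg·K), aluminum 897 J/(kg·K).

Taking heat into each body as positive, Σ m c ΔT = 0:
0.297×385×(T − 316) + 0.702×2000×(T − 27.1) + 0.19×897×(T − 27.1) = 0
(114.34 + 1404 + 170.43) T = 114.34×316 + 1404×27.1 + 170.43×27.1
T ≈ 46.66 °C

T_f ≈ 46.7 °C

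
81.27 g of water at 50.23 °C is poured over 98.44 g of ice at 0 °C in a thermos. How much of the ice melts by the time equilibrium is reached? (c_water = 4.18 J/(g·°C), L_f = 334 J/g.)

m_melted ≈ 51.1 g

Cooling the water to 0 °C releases 81.27·4.18·50.23 = 17064 J.
Melting all 98.44 g of ice would need 98.44·334 = 32879 J.
That's not enough to melt it all — equilibrium is at 0 °C with ice remaining.
m_melt = 17064 / L_f = 51.09 g.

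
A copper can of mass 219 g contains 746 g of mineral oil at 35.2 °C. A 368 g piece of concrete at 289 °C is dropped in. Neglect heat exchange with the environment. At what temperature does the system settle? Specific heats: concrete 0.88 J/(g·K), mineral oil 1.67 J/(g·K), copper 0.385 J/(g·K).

Energy conservation, ΣQ = 0:
368·0.88·(T − 289) + 746·1.67·(T − 35.2) + 219·0.385·(T − 35.2) = 0
323.84(T − 289) + 1245.8(T − 35.2) + 84.31(T − 35.2) = 0
1654 T = 140411
T ≈ 84.89 °C

T_f ≈ 84.9 °C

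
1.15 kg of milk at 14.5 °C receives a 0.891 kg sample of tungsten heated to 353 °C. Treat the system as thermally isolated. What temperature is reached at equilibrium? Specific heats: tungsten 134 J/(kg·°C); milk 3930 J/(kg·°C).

T_f ≈ 23.2 °C

|Q_tungsten| = |Q_milk|:
0.891*134*(353 − T) = 1.15*3930*(T − 14.5)
119.39(353 − T) = 4519.5(T − 14.5)
4638.9 T = 107679  ⇒  T ≈ 23.21 °C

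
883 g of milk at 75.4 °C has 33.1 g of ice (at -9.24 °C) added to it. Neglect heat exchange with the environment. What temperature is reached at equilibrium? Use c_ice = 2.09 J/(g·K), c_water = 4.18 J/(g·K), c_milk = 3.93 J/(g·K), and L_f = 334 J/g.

Sum of m c ΔT and latent-heat terms is zero:
ice -9.24→0 °C: 33.1·2.09·9.24 = 639.21; fusion: m_ice L_f = 33.1·334 = 11055; warm the meltwater: 138.36 T; milk cools: 883·3.93·(T − 75.4) = 3470.2(T − 75.4)
3608.5 T = 261652 − 11695 = 249958
T ≈ 69.27 °C — above 0 °C, consistent with complete melting.

T_f ≈ 69.3 °C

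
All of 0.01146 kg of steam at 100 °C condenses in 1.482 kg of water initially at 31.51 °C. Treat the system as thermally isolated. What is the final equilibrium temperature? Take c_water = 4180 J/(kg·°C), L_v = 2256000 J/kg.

Net heat exchanged in the isolated system is zero:
condense steam: −0.01146·2256000 = −25854; condensate cools 100→T: 0.01146·4180·(T − 100) = 47.9(T − 100); water warms: 1.482·4180·(T − 31.51) = 6194.8(T − 31.51)
6242.7 T = 25854 + 4790.3 + 195197 = 225841
T ≈ 36.18 °C — below 100 °C, confirming all the steam condensed.

T_f ≈ 36.2 °C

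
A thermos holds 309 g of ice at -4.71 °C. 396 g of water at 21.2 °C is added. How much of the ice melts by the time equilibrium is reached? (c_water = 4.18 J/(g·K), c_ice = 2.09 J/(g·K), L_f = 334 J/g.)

Cooling the water to 0 °C releases 396·4.18·21.2 = 35092 J.
Of that, 309·2.09·4.71 = 3041.8 J goes to bring the ice to 0 °C, leaving 32050 J.
Melting all 309 g of ice would need 309·334 = 103206 J.
32050 J < 103206 J, so only part of the ice melts and the system sits at 0 °C.
m_melt = 32050 / L_f = 95.96 g.

m_melted ≈ 96 g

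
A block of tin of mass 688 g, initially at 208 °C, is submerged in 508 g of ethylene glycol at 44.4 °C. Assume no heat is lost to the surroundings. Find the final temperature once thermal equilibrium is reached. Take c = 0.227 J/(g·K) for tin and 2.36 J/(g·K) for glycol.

T_f is the heat-capacity-weighted average of the initial temperatures:
T_f = (156.18×208 + 1198.9×44.4) / (156.18 + 1198.9)
    = 85715 / 1355.1 ≈ 63.26 °C

T_f ≈ 63.3 °C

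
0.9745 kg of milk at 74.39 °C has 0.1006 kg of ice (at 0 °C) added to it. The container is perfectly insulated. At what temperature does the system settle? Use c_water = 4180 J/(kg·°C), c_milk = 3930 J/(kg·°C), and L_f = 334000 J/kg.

Taking heat into each body as positive, Σ m c ΔT = 0:
latent heat to melt: 0.1006×334000 = 33600; meltwater 0→T: 0.1006×4180×T = 420.51 T; milk: 3829.8(T − 74.39)
4250.3 T = 284898 − 33600 = 251297
T ≈ 59.12 °C. Since T > 0 °C, the all-ice-melts assumption holds.

T_f ≈ 59.1 °C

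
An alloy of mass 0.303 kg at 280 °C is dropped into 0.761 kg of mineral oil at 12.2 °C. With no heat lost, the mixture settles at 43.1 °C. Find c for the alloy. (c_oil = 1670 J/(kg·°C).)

c ≈ 547 J/(kg·°C)

Net heat exchanged in the isolated system is zero:
0.303·c·(43.1 − 280) + 0.761·1670·(43.1 − 12.2) = 0
-71.78 c = -39270
c = -39270/-71.78 ≈ 547.1 J/(kg·°C)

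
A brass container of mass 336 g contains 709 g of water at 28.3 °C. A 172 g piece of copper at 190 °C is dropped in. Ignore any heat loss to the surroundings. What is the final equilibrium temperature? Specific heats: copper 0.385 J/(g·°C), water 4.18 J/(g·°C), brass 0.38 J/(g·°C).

T_f ≈ 31.7 °C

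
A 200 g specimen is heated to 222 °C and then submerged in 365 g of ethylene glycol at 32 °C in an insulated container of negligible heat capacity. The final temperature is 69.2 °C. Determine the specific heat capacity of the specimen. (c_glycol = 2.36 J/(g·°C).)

c ≈ 1.05 J/(g·°C)

m_s c (T_s − T_f) = m_glycol c_glycol (T_f − T_0):
200×c×(222 − 69.2) = 365×2.36×(69.2 − 32)
30560 c = 32044  ⇒  c ≈ 1.049 J/(g·°C)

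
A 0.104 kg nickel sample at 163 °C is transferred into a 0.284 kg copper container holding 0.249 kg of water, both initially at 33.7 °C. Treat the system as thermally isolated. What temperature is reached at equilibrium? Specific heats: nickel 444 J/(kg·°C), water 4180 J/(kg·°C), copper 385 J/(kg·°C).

T_f ≈ 38.7 °C

Conservation of energy gives ΣQ = 0:
0.104·444·(T − 163) + 0.249·4180·(T − 33.7) + 0.284·385·(T − 33.7) = 0
(46.18 + 1040.8 + 109.34) T = 46.18·163 + 1040.8·33.7 + 109.34·33.7
T = 46287 / 1196.3 = 38.7 °C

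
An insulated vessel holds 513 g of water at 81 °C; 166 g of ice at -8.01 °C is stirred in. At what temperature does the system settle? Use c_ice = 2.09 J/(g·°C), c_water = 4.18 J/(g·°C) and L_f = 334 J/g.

T_f ≈ 40.7 °C

Let T be the final temperature. ΣQ_i = 0:
ice -8.01→0 °C: 166×2.09×8.01 = 2779; latent heat to melt: 166×334 = 55444; warm the meltwater: 693.88 T; water: 2144.3(T − 81)
2838.2 T = 173692 − 58223 = 115469
T ≈ 40.68 °C — above 0 °C, consistent with complete melting.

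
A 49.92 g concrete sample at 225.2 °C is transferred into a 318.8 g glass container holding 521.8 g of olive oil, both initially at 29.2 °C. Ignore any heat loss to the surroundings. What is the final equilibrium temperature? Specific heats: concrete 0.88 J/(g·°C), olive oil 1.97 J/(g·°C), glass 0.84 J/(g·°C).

Heat gained plus heat lost sum to zero:
49.92·0.88·(T − 225.2) + 521.8·1.97·(T − 29.2) + 318.8·0.84·(T − 29.2) = 0
1339.7 T = 47728
T = 47728/1339.7 ≈ 35.63 °C

T_f ≈ 35.6 °C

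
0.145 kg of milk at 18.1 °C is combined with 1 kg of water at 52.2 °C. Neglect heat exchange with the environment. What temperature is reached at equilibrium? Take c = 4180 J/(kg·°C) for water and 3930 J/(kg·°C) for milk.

T_f ≈ 48.1 °C

Let T be the final temperature. ΣQ_i = 0:
1*4180*(T − 52.2) + 0.145*3930*(T − 18.1) = 0
4180(T − 52.2) + 569.85(T − 18.1) = 0
(4180 + 569.85) T = 4180*52.2 + 569.85*18.1
T = 228510/4749.9 ≈ 48.11 °C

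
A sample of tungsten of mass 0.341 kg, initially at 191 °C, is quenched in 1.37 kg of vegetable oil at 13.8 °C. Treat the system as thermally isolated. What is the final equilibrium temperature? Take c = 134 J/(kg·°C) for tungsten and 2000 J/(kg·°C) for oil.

Set heat shed by the hot body equal to heat absorbed by the cold body:
0.341*134*(191 − T) = 1.37*2000*(T − 13.8)
45.69(191 − T) = 2740(T − 13.8)
2785.7 T = 46540  ⇒  T ≈ 16.71 °C

T_f ≈ 16.7 °C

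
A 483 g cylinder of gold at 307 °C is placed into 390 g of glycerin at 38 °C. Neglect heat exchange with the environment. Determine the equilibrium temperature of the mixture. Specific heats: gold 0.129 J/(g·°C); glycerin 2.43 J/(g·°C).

|Q_gold| = |Q_glycerin|:
483×0.129×(307 − T) = 390×2.43×(T − 38)
62.31(307 − T) = 947.7(T − 38)
1010 T = 55141  ⇒  T ≈ 54.59 °C

T_f ≈ 54.6 °C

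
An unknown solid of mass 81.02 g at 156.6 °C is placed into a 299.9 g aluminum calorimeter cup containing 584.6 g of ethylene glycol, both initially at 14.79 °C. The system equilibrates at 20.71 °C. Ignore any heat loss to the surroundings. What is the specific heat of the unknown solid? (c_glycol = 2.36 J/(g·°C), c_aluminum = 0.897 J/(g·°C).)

c ≈ 0.886 J/(g·°C)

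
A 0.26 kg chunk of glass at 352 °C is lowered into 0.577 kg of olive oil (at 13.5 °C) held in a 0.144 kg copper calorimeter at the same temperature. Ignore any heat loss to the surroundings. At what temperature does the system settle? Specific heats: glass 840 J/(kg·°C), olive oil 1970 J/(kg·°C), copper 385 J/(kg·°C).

T_f ≈ 65.9 °C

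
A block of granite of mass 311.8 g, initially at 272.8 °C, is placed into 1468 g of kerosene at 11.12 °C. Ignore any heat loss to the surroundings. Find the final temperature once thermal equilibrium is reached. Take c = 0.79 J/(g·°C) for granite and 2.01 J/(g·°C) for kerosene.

T_f ≈ 31.3 °C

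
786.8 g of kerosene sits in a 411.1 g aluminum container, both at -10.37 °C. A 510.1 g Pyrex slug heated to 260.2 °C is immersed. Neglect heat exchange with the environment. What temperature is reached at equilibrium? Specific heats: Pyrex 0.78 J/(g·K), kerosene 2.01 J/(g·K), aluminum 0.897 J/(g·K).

T_f ≈ 35.5 °C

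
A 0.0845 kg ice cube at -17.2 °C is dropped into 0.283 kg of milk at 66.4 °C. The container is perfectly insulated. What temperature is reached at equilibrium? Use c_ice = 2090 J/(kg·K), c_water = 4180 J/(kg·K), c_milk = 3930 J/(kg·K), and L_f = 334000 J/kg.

Heat gained plus heat lost sum to zero:
ice -17.2→0 °C: 0.0845×2090×17.2 = 3037.6; melt ice: 0.0845×334000 = 28223; meltwater 0→T: 0.0845×4180×T = 353.21 T; milk cools: 0.283×3930×(T − 66.4) = 1112.2(T − 66.4)
1465.4 T = 73849 − 31261 = 42589
T ≈ 29.06 °C. Since T > 0 °C, the all-ice-melts assumption holds.

T_f ≈ 29.1 °C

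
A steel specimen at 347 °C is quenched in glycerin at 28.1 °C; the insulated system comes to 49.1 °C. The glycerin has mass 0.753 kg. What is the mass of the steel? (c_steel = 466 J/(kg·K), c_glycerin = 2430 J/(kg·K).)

m ≈ 0.277 kg

Energy conservation, ΣQ = 0:
m×466×(49.1 − 347) + 0.753×2430×(49.1 − 28.1) = 0
-138821 m = -38426
m = -38426/-138821 ≈ 0.2768 kg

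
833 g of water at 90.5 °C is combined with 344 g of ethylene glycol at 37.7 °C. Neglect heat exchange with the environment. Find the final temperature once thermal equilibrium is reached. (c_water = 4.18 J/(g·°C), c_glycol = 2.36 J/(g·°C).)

T_f ≈ 80.5 °C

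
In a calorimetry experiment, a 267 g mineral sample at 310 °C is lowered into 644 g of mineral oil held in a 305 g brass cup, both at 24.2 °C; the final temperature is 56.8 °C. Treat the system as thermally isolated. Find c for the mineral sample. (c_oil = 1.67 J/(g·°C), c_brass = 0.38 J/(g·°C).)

Net heat exchanged in the isolated system is zero:
267·c·(56.8 − 310) + 644·1.67·(56.8 − 24.2) + 305·0.38·(56.8 − 24.2) = 0
-67604 c = -38839
c = -38839/-67604 ≈ 0.5745 J/(g·°C)

c ≈ 0.575 J/(g·°C)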